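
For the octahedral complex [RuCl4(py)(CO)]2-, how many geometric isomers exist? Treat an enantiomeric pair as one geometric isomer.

2

An octahedron has six vertices in three trans pairs; every non-trans pair is cis.
There are 2 geometric isomers: py and CO mutually cis; py and CO mutually trans.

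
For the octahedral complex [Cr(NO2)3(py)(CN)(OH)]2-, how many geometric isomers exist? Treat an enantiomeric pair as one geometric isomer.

There are 4 geometric isomers: NO2 mer (3 arrangements); NO2 fac (chiral).

4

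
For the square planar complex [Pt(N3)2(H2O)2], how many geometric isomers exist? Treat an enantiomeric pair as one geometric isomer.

2

In a square planar complex each vertex has one trans partner and two cis neighbours.
The distinct arrangements are (2 in all): N3 cis; N3 trans.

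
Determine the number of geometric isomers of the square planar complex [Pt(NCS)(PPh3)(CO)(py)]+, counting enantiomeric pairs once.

3

There are 3 geometric isomers: (CO/PPh3 trans, NCS/py trans); (CO/py trans, NCS/PPh3 trans); (CO/NCS trans, PPh3/py trans).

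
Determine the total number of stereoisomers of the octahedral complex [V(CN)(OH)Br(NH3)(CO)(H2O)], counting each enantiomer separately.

The six octahedral sites form three mutually perpendicular trans pairs.
Systematic enumeration (placing each ligand type in turn and discarding arrangements equivalent by rotation or reflection) gives 15 geometric isomers.
Of these, 15 lack any improper symmetry element and so occur as enantiomeric pairs, giving 15 + 15 = 30 stereoisomers in total.

30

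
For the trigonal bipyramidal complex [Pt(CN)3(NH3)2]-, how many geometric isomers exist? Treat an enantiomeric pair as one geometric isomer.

3

A trigonal bipyramid has two axial and three equatorial sites, which are chemically inequivalent.
Working through the distinct placements yields 3 geometric isomers: NH3 both equatorial; NH3 one axial, one equatorial; NH3 both axial.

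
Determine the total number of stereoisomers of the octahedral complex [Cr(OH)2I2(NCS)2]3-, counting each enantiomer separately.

6

The six octahedral sites form three mutually perpendicular trans pairs.
Working through the distinct placements yields 5 geometric isomers: OH trans, I trans, NCS trans; OH cis, I trans, NCS cis; OH trans, I cis, NCS cis; OH cis, I cis, NCS cis (chiral); OH cis, I cis, NCS trans.
One of these lacks any improper symmetry element and so occurs as an enantiomeric pair, giving 5 + 1 = 6 stereoisomers in total.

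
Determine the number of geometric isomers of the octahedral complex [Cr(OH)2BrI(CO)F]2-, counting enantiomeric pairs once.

The six octahedral sites form three mutually perpendicular trans pairs.
Systematic enumeration (placing each ligand type in turn and discarding arrangements equivalent by rotation or reflection) gives 9 geometric isomers.

9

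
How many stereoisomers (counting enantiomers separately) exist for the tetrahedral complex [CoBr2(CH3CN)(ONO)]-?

1

In a tetrahedral complex all four positions are equivalent and every pair of ligands is adjacent — there is no cis/trans distinction.
Only one geometric arrangement is possible.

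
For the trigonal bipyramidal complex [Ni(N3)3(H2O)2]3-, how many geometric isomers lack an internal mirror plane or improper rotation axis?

In a trigonal bipyramid the two axial positions differ from the three equatorial ones.
There are 3 geometric isomers: H2O both axial; H2O one axial, one equatorial; H2O both equatorial.
Each arrangement has an internal mirror plane or centre of symmetry, so none is chiral.

0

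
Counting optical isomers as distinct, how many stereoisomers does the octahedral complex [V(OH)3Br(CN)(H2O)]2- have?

5

The distinct arrangements are (4 in all): OH mer (3 arrangements); OH fac (chiral).
One of these lacks any improper symmetry element and so occurs as an enantiomeric pair, giving 4 + 1 = 5 stereoisomers in total.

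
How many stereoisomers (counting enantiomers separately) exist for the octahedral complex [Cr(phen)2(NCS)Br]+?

The six octahedral sites form three mutually perpendicular trans pairs.
Each phen is bidentate and must span two cis positions.
Working through the distinct placements yields 2 geometric isomers: NCS and Br mutually trans; NCS and Br mutually cis (chiral).
One of these lacks any improper symmetry element and so occurs as an enantiomeric pair, giving 2 + 1 = 3 stereoisomers in total.

3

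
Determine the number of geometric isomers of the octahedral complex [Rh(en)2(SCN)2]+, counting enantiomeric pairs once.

2

An octahedron has six vertices in three trans pairs; every non-trans pair is cis.
Each en is bidentate and must span two cis positions.
The distinct arrangements are (2 in all): SCN trans; SCN cis (chiral).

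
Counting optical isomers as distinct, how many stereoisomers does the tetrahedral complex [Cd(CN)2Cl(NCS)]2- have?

1

Only one geometric arrangement is possible.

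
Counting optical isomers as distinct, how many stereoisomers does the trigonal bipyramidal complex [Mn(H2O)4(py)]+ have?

2

A trigonal bipyramid has two axial and three equatorial sites, which are chemically inequivalent.
Systematic placement gives 2 geometric isomers: py equatorial; py axial.
Each arrangement has an internal mirror plane or centre of symmetry, so none is chiral.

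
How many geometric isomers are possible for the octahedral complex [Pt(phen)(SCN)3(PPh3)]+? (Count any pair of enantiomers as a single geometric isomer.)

2

An octahedron has six vertices in three trans pairs; every non-trans pair is cis.
Each phen is bidentate and must span two cis positions.
The distinct arrangements are (2 in all): SCN fac; SCN mer.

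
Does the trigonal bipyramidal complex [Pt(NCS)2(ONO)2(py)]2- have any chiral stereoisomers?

yes

A trigonal bipyramid has two axial and three equatorial sites, which are chemically inequivalent.
Placing the ligands in turn and identifying arrangements related by rotation or reflection leaves 5 distinct geometric isomers.
One of these lacks any improper symmetry element and so occurs as an enantiomeric pair, giving 5 + 1 = 6 stereoisomers in total.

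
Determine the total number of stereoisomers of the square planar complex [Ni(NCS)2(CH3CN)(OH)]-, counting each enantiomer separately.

A square has two trans pairs of vertices; adjacent vertices are cis.
Systematic placement gives 2 geometric isomers: NCS cis; NCS trans.
Each arrangement has an internal mirror plane or centre of symmetry, so none is chiral.

2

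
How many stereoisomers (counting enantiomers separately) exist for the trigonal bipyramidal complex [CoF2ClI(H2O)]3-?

Exhaustive case analysis gives 7 geometric isomers.
Of these, 3 lack any improper symmetry element and so occur as enantiomeric pairs, giving 7 + 3 = 10 stereoisomers in total.

10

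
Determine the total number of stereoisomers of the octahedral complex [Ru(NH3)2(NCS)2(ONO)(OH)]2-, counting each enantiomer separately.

8

The six octahedral sites form three mutually perpendicular trans pairs.
The distinct arrangements are (6 in all): NH3 trans, NCS trans; NH3 cis, NCS trans; NH3 cis, NCS cis (3 arrangements, 2 chiral); NH3 trans, NCS cis.
Of these, 2 lack any improper symmetry element and so occur as enantiomeric pairs, giving 6 + 2 = 8 stereoisomers in total.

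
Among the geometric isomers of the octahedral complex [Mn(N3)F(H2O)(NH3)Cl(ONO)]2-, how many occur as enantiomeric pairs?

An octahedron has six vertices in three trans pairs; every non-trans pair is cis.
Placing the ligands in turn and identifying arrangements related by rotation or reflection leaves 15 distinct geometric isomers.
Of these, 15 lack any improper symmetry element and so occur as enantiomeric pairs, giving 15 + 15 = 30 stereoisomers in total.

15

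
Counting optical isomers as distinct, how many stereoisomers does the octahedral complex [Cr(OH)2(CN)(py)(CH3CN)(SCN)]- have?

15

The six octahedral sites form three mutually perpendicular trans pairs.
Exhaustive case analysis gives 9 geometric isomers.
Of these, 6 lack any improper symmetry element and so occur as enantiomeric pairs, giving 9 + 6 = 15 stereoisomers in total.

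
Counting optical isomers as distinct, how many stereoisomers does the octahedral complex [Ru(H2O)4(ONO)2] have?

2

The six octahedral sites form three mutually perpendicular trans pairs.
Working through the distinct placements yields 2 geometric isomers: ONO trans; ONO cis.
Each arrangement has an internal mirror plane or centre of symmetry, so none is chiral.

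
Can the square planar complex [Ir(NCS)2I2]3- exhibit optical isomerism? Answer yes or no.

In a square planar complex each vertex has one trans partner and two cis neighbours.
Systematic placement gives 2 geometric isomers: NCS cis; NCS trans.
Each arrangement has an internal mirror plane or centre of symmetry, so none is chiral.

no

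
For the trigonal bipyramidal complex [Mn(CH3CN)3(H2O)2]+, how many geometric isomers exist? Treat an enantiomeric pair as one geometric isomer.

3

Working through the distinct placements yields 3 geometric isomers: H2O both equatorial; H2O one axial, one equatorial; H2O both axial.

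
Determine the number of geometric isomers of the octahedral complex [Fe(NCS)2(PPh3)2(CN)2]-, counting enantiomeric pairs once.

5

An octahedron has six vertices in three trans pairs; every non-trans pair is cis.
There are 5 geometric isomers: NCS trans, PPh3 trans, CN trans; NCS cis, PPh3 cis, CN trans; NCS cis, PPh3 trans, CN cis; NCS cis, PPh3 cis, CN cis (chiral); NCS trans, PPh3 cis, CN cis.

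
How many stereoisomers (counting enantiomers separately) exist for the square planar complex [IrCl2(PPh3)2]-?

2

Systematic placement gives 2 geometric isomers: Cl cis; Cl trans.
Each arrangement has an internal mirror plane or centre of symmetry, so none is chiral.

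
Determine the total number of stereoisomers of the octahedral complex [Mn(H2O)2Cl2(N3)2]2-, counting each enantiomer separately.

6

In an octahedral complex each vertex has one trans partner and four cis neighbours.
The distinct arrangements are (5 in all): H2O trans, Cl trans, N3 trans; H2O cis, Cl trans, N3 cis; H2O cis, Cl cis, N3 trans; H2O cis, Cl cis, N3 cis (chiral); H2O trans, Cl cis, N3 cis.
One of these lacks any improper symmetry element and so occurs as an enantiomeric pair, giving 5 + 1 = 6 stereoisomers in total.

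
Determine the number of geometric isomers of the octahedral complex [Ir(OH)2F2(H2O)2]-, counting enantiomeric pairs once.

The six octahedral sites form three mutually perpendicular trans pairs.
Systematic placement gives 5 geometric isomers: OH trans, F trans, H2O trans; OH cis, F trans, H2O cis; OH trans, F cis, H2O cis; OH cis, F cis, H2O cis (chiral); OH cis, F cis, H2O trans.

5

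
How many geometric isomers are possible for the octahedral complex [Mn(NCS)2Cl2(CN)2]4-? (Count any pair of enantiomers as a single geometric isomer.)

5

Systematic placement gives 5 geometric isomers: NCS trans, Cl trans, CN trans; NCS cis, Cl cis, CN trans; NCS trans, Cl cis, CN cis; NCS cis, Cl cis, CN cis (chiral); NCS cis, Cl trans, CN cis.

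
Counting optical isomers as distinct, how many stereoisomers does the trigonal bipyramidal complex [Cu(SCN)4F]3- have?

A trigonal bipyramid has two axial and three equatorial sites, which are chemically inequivalent.
Systematic placement gives 2 geometric isomers: F axial; F equatorial.
Each arrangement has an internal mirror plane or centre of symmetry, so none is chiral.

2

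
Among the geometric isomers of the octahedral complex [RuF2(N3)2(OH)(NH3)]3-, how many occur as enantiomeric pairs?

2

An octahedron has six vertices in three trans pairs; every non-trans pair is cis.
Working through the distinct placements yields 6 geometric isomers: F trans, N3 trans; F trans, N3 cis; F cis, N3 cis (3 arrangements, 2 chiral); F cis, N3 trans.
Of these, 2 lack any improper symmetry element and so occur as enantiomeric pairs, giving 6 + 2 = 8 stereoisomers in total.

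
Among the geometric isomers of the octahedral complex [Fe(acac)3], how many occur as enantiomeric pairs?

An octahedron has six vertices in three trans pairs; every non-trans pair is cis.
Each acac is bidentate and must span two cis positions.
Only one geometric arrangement is possible; it has no improper symmetry element, so it exists as a pair of enantiomers (2 stereoisomers).

1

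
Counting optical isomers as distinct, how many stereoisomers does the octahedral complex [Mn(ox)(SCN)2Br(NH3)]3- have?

6

In an octahedral complex each vertex has one trans partner and four cis neighbours.
Each ox is bidentate and must span two cis positions.
Working through the distinct placements yields 4 geometric isomers: SCN cis (3 arrangements, 2 chiral); SCN trans.
Of these, 2 lack any improper symmetry element and so occur as enantiomeric pairs, giving 4 + 2 = 6 stereoisomers in total.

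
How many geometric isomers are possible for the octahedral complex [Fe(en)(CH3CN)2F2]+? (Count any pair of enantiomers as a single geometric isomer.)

In an octahedral complex each vertex has one trans partner and four cis neighbours.
Each en is bidentate and must span two cis positions.
Working through the distinct placements yields 3 geometric isomers: CH3CN trans, F cis; CH3CN cis, F cis (chiral); CH3CN cis, F trans.

3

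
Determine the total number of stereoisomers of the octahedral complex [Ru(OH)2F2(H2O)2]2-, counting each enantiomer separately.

6

The six octahedral sites form three mutually perpendicular trans pairs.
Systematic placement gives 5 geometric isomers: OH trans, F trans, H2O trans; OH cis, F trans, H2O cis; OH trans, F cis, H2O cis; OH cis, F cis, H2O cis (chiral); OH cis, F cis, H2O trans.
One of these lacks any improper symmetry element and so occurs as an enantiomeric pair, giving 5 + 1 = 6 stereoisomers in total.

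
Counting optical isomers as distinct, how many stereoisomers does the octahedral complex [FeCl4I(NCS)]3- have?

There are 2 geometric isomers: I and NCS mutually trans; I and NCS mutually cis.
Each arrangement has an internal mirror plane or centre of symmetry, so none is chiral.

2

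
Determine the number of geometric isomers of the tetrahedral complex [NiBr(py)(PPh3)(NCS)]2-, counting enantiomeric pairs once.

All four vertices of a tetrahedron are equivalent and mutually adjacent, so cis/trans isomerism cannot arise.
Only one geometric arrangement is possible; it has no improper symmetry element, so it exists as a pair of enantiomers (2 stereoisomers).

1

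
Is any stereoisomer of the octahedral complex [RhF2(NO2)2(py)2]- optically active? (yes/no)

yes

The distinct arrangements are (5 in all): F trans, NO2 trans, py trans; F trans, NO2 cis, py cis; F cis, NO2 cis, py trans; F cis, NO2 cis, py cis (chiral); F cis, NO2 trans, py cis.
One of these lacks any improper symmetry element and so occurs as an enantiomeric pair, giving 5 + 1 = 6 stereoisomers in total.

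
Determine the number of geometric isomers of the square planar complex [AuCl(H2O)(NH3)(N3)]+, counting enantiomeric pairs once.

3

A square has two trans pairs of vertices; adjacent vertices are cis.
Working through the distinct placements yields 3 geometric isomers: (Cl/N3 trans, H2O/NH3 trans); (Cl/NH3 trans, H2O/N3 trans); (Cl/H2O trans, N3/NH3 trans).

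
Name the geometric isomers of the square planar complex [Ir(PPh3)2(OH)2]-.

A square has two trans pairs of vertices; adjacent vertices are cis.
Systematic placement gives 2 geometric isomers: PPh3 cis; PPh3 trans.

cis and trans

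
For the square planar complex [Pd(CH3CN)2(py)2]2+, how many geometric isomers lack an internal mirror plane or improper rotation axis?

A square has two trans pairs of vertices; adjacent vertices are cis.
Systematic placement gives 2 geometric isomers: CH3CN cis; CH3CN trans.
Each arrangement has an internal mirror plane or centre of symmetry, so none is chiral.

0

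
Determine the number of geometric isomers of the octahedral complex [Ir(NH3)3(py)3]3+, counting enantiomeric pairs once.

The six octahedral sites form three mutually perpendicular trans pairs.
Working through the distinct placements yields 2 geometric isomers: NH3 mer; NH3 fac.

2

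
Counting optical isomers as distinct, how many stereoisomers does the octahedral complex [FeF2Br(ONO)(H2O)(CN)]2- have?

15

The six octahedral sites form three mutually perpendicular trans pairs.
Exhaustive case analysis gives 9 geometric isomers.
Of these, 6 lack any improper symmetry element and so occur as enantiomeric pairs, giving 9 + 6 = 15 stereoisomers in total.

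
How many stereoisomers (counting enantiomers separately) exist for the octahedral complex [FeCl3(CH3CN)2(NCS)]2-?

3

Systematic placement gives 3 geometric isomers: Cl mer, CH3CN trans; Cl fac, CH3CN cis; Cl mer, CH3CN cis.
Each arrangement has an internal mirror plane or centre of symmetry, so none is chiral.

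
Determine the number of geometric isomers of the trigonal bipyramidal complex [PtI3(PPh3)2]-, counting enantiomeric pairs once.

3

In a trigonal bipyramid the two axial positions differ from the three equatorial ones.
There are 3 geometric isomers: PPh3 both equatorial; PPh3 one axial, one equatorial; PPh3 both axial.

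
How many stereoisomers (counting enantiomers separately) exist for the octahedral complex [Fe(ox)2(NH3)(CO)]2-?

The six octahedral sites form three mutually perpendicular trans pairs.
Each ox is bidentate and must span two cis positions.
There are 2 geometric isomers: NH3 and CO mutually trans; NH3 and CO mutually cis (chiral).
One of these lacks any improper symmetry element and so occurs as an enantiomeric pair, giving 2 + 1 = 3 stereoisomers in total.

3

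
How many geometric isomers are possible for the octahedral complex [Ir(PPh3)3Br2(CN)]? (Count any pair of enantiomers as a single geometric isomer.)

3

In an octahedral complex each vertex has one trans partner and four cis neighbours.
Working through the distinct placements yields 3 geometric isomers: PPh3 mer, Br trans; PPh3 mer, Br cis; PPh3 fac, Br cis.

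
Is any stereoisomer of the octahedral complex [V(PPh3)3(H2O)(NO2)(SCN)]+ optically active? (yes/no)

yes

In an octahedral complex each vertex has one trans partner and four cis neighbours.
There are 4 geometric isomers: PPh3 mer (3 arrangements); PPh3 fac (chiral).
One of these lacks any improper symmetry element and so occurs as an enantiomeric pair, giving 4 + 1 = 5 stereoisomers in total.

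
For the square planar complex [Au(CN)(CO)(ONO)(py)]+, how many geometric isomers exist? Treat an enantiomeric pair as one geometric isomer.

In a square planar complex each vertex has one trans partner and two cis neighbours.
Systematic placement gives 3 geometric isomers: (CN/ONO trans, CO/py trans); (CN/py trans, CO/ONO trans); (CN/CO trans, ONO/py trans).

3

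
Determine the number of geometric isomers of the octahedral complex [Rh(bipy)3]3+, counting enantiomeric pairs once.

1

Each bipy is bidentate and must span two cis positions.
Only one geometric arrangement is possible; it has no improper symmetry element, so it exists as a pair of enantiomers (2 stereoisomers).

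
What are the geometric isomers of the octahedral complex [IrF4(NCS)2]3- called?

In an octahedral complex each vertex has one trans partner and four cis neighbours.
There are 2 geometric isomers: NCS trans; NCS cis.

cis and trans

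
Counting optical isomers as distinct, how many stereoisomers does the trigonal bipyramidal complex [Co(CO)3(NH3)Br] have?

4

In a trigonal bipyramid the two axial positions differ from the three equatorial ones.
The distinct arrangements are (4 in all): NH3 equatorial, Br axial; NH3 axial, Br axial; NH3 equatorial, Br equatorial; NH3 axial, Br equatorial.
Each arrangement has an internal mirror plane or centre of symmetry, so none is chiral.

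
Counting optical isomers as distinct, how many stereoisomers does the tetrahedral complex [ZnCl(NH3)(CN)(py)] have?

2

In a tetrahedral complex all four positions are equivalent and every pair of ligands is adjacent — there is no cis/trans distinction.
Only one geometric arrangement is possible; it has no improper symmetry element, so it exists as a pair of enantiomers (2 stereoisomers).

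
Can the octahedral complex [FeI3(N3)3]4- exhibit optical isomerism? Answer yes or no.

The six octahedral sites form three mutually perpendicular trans pairs.
Systematic placement gives 2 geometric isomers: I mer; I fac.
Each arrangement has an internal mirror plane or centre of symmetry, so none is chiral.

no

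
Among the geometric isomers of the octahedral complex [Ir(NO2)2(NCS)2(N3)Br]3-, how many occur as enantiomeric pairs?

2

An octahedron has six vertices in three trans pairs; every non-trans pair is cis.
Working through the distinct placements yields 6 geometric isomers: NO2 trans, NCS trans; NO2 cis, NCS cis (3 arrangements, 2 chiral); NO2 trans, NCS cis; NO2 cis, NCS trans.
Of these, 2 lack any improper symmetry element and so occur as enantiomeric pairs, giving 6 + 2 = 8 stereoisomers in total.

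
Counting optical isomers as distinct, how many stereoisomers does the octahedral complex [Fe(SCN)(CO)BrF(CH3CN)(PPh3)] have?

30

An octahedron has six vertices in three trans pairs; every non-trans pair is cis.
Exhaustive case analysis gives 15 geometric isomers.
Of these, 15 lack any improper symmetry element and so occur as enantiomeric pairs, giving 15 + 15 = 30 stereoisomers in total.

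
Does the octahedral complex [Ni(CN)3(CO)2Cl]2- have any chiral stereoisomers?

In an octahedral complex each vertex has one trans partner and four cis neighbours.
Systematic placement gives 3 geometric isomers: CN mer, CO cis; CN mer, CO trans; CN fac, CO cis.
Each arrangement has an internal mirror plane or centre of symmetry, so none is chiral.

no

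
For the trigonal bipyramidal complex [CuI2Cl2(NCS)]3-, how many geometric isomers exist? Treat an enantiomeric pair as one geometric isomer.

5

In a trigonal bipyramid the two axial positions differ from the three equatorial ones.
Systematic enumeration (placing each ligand type in turn and discarding arrangements equivalent by rotation or reflection) gives 5 geometric isomers.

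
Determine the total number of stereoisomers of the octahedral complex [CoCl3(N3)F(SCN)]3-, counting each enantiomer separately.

In an octahedral complex each vertex has one trans partner and four cis neighbours.
Systematic placement gives 4 geometric isomers: Cl mer (3 arrangements); Cl fac (chiral).
One of these lacks any improper symmetry element and so occurs as an enantiomeric pair, giving 4 + 1 = 5 stereoisomers in total.

5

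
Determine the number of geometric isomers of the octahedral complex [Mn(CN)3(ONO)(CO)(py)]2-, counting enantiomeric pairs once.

In an octahedral complex each vertex has one trans partner and four cis neighbours.
Systematic placement gives 4 geometric isomers: CN mer (3 arrangements); CN fac (chiral).

4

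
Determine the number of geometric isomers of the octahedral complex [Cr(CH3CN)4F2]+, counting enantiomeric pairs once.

Working through the distinct placements yields 2 geometric isomers: F trans; F cis.

2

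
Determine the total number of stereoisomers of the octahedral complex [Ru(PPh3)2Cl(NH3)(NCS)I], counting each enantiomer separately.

An octahedron has six vertices in three trans pairs; every non-trans pair is cis.
Exhaustive case analysis gives 9 geometric isomers.
Of these, 6 lack any improper symmetry element and so occur as enantiomeric pairs, giving 9 + 6 = 15 stereoisomers in total.

15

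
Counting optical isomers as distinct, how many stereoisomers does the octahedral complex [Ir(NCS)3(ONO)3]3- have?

The six octahedral sites form three mutually perpendicular trans pairs.
Working through the distinct placements yields 2 geometric isomers: NCS mer; NCS fac.
Each arrangement has an internal mirror plane or centre of symmetry, so none is chiral.

2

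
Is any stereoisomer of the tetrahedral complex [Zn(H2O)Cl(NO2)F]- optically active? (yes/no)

yes

In a tetrahedral complex all four positions are equivalent and every pair of ligands is adjacent — there is no cis/trans distinction.
Only one geometric arrangement is possible; it has no improper symmetry element, so it exists as a pair of enantiomers (2 stereoisomers).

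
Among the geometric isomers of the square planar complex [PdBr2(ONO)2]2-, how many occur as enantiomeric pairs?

A square has two trans pairs of vertices; adjacent vertices are cis.
Systematic placement gives 2 geometric isomers: Br cis; Br trans.
Each arrangement has an internal mirror plane or centre of symmetry, so none is chiral.

0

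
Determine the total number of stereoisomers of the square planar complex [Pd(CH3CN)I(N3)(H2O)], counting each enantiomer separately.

3

There are 3 geometric isomers: (CH3CN/I trans, H2O/N3 trans); (CH3CN/N3 trans, H2O/I trans); (CH3CN/H2O trans, I/N3 trans).
Each arrangement has an internal mirror plane or centre of symmetry, so none is chiral.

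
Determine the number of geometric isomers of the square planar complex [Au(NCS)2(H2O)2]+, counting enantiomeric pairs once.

2

The distinct arrangements are (2 in all): NCS cis; NCS trans.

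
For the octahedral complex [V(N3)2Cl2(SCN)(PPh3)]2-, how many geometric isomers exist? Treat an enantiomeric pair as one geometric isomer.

6

The six octahedral sites form three mutually perpendicular trans pairs.
Systematic placement gives 6 geometric isomers: N3 trans, Cl trans; N3 cis, Cl trans; N3 cis, Cl cis (3 arrangements, 2 chiral); N3 trans, Cl cis.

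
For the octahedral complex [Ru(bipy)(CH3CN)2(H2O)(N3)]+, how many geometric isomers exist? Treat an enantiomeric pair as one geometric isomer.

The six octahedral sites form three mutually perpendicular trans pairs.
Each bipy is bidentate and must span two cis positions.
There are 4 geometric isomers: CH3CN trans; CH3CN cis (3 arrangements, 2 chiral).

4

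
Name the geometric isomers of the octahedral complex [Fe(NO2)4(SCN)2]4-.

In an octahedral complex each vertex has one trans partner and four cis neighbours.
Working through the distinct placements yields 2 geometric isomers: SCN trans; SCN cis.

cis and trans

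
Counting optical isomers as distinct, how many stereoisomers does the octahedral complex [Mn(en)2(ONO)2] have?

Each en is bidentate and must span two cis positions.
Systematic placement gives 2 geometric isomers: ONO trans; ONO cis (chiral).
One of these lacks any improper symmetry element and so occurs as an enantiomeric pair, giving 2 + 1 = 3 stereoisomers in total.

3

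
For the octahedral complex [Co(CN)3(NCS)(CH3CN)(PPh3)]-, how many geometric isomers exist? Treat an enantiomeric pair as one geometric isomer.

The six octahedral sites form three mutually perpendicular trans pairs.
There are 4 geometric isomers: CN mer (3 arrangements); CN fac (chiral).

4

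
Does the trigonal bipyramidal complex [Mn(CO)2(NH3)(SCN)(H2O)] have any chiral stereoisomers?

yes

Placing the ligands in turn and identifying arrangements related by rotation or reflection leaves 7 distinct geometric isomers.
Of these, 3 lack any improper symmetry element and so occur as enantiomeric pairs, giving 7 + 3 = 10 stereoisomers in total.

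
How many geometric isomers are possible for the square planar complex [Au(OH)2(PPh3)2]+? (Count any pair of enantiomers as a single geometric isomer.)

2

In a square planar complex each vertex has one trans partner and two cis neighbours.
The distinct arrangements are (2 in all): OH cis; OH trans.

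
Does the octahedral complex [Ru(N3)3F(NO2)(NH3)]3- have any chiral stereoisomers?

yes

In an octahedral complex each vertex has one trans partner and four cis neighbours.
The distinct arrangements are (4 in all): N3 mer (3 arrangements); N3 fac (chiral).
One of these lacks any improper symmetry element and so occurs as an enantiomeric pair, giving 4 + 1 = 5 stereoisomers in total.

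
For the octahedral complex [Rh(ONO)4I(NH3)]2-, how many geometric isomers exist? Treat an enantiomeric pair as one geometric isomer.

2

In an octahedral complex each vertex has one trans partner and four cis neighbours.
There are 2 geometric isomers: I and NH3 mutually trans; I and NH3 mutually cis.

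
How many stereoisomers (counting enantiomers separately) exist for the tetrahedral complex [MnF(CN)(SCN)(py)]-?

All four vertices of a tetrahedron are equivalent and mutually adjacent, so cis/trans isomerism cannot arise.
Only one geometric arrangement is possible; it has no improper symmetry element, so it exists as a pair of enantiomers (2 stereoisomers).

2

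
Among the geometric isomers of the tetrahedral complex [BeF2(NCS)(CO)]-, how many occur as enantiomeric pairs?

Only one geometric arrangement is possible.

0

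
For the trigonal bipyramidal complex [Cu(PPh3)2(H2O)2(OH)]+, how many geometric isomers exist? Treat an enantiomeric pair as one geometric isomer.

5

In a trigonal bipyramid the two axial positions differ from the three equatorial ones.
Systematic enumeration (placing each ligand type in turn and discarding arrangements equivalent by rotation or reflection) gives 5 geometric isomers.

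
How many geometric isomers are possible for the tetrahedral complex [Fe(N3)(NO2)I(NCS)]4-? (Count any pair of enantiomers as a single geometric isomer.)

All four vertices of a tetrahedron are equivalent and mutually adjacent, so cis/trans isomerism cannot arise.
Only one geometric arrangement is possible; it has no improper symmetry element, so it exists as a pair of enantiomers (2 stereoisomers).

1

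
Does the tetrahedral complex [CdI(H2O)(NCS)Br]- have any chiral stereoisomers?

All four vertices of a tetrahedron are equivalent and mutually adjacent, so cis/trans isomerism cannot arise.
Only one geometric arrangement is possible; it has no improper symmetry element, so it exists as a pair of enantiomers (2 stereoisomers).

yes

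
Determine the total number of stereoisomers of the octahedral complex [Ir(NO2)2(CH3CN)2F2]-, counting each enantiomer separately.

The six octahedral sites form three mutually perpendicular trans pairs.
The distinct arrangements are (5 in all): NO2 trans, CH3CN trans, F trans; NO2 cis, CH3CN trans, F cis; NO2 trans, CH3CN cis, F cis; NO2 cis, CH3CN cis, F cis (chiral); NO2 cis, CH3CN cis, F trans.
One of these lacks any improper symmetry element and so occurs as an enantiomeric pair, giving 5 + 1 = 6 stereoisomers in total.

6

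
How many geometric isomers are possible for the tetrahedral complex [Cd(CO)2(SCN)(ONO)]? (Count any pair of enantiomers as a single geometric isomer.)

All four vertices of a tetrahedron are equivalent and mutually adjacent, so cis/trans isomerism cannot arise.
Only one geometric arrangement is possible.

1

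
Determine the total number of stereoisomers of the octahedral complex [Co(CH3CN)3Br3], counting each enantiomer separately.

2

In an octahedral complex each vertex has one trans partner and four cis neighbours.
The distinct arrangements are (2 in all): CH3CN mer; CH3CN fac.
Each arrangement has an internal mirror plane or centre of symmetry, so none is chiral.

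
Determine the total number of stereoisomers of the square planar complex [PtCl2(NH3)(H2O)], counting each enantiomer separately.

In a square planar complex each vertex has one trans partner and two cis neighbours.
There are 2 geometric isomers: Cl cis; Cl trans.
Each arrangement has an internal mirror plane or centre of symmetry, so none is chiral.

2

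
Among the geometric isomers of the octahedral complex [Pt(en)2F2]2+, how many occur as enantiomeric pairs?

1

An octahedron has six vertices in three trans pairs; every non-trans pair is cis.
Each en is bidentate and must span two cis positions.
The distinct arrangements are (2 in all): F trans; F cis (chiral).
One of these lacks any improper symmetry element and so occurs as an enantiomeric pair, giving 2 + 1 = 3 stereoisomers in total.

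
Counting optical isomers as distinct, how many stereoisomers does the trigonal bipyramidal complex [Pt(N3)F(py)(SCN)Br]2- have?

20

In a trigonal bipyramid the two axial positions differ from the three equatorial ones.
Placing the ligands in turn and identifying arrangements related by rotation or reflection leaves 10 distinct geometric isomers.
Of these, 10 lack any improper symmetry element and so occur as enantiomeric pairs, giving 10 + 10 = 20 stereoisomers in total.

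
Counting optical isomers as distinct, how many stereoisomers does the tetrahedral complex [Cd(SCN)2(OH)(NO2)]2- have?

1

All four vertices of a tetrahedron are equivalent and mutually adjacent, so cis/trans isomerism cannot arise.
Only one geometric arrangement is possible.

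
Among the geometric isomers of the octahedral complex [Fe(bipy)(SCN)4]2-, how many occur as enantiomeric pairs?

0

Each bipy is bidentate and must span two cis positions.
Only one geometric arrangement is possible.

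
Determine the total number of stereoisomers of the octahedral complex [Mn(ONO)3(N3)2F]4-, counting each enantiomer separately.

3

An octahedron has six vertices in three trans pairs; every non-trans pair is cis.
Systematic placement gives 3 geometric isomers: ONO mer, N3 cis; ONO mer, N3 trans; ONO fac, N3 cis.
Each arrangement has an internal mirror plane or centre of symmetry, so none is chiral.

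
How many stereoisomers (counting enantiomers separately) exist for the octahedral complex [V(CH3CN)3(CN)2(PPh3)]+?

The six octahedral sites form three mutually perpendicular trans pairs.
There are 3 geometric isomers: CH3CN mer, CN cis; CH3CN mer, CN trans; CH3CN fac, CN cis.
Each arrangement has an internal mirror plane or centre of symmetry, so none is chiral.

3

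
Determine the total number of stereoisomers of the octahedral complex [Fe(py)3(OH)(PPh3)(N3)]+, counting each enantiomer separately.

5

Working through the distinct placements yields 4 geometric isomers: py mer (3 arrangements); py fac (chiral).
One of these lacks any improper symmetry element and so occurs as an enantiomeric pair, giving 4 + 1 = 5 stereoisomers in total.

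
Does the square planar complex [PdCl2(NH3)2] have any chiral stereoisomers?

no

A square has two trans pairs of vertices; adjacent vertices are cis.
There are 2 geometric isomers: Cl cis; Cl trans.
Each arrangement has an internal mirror plane or centre of symmetry, so none is chiral.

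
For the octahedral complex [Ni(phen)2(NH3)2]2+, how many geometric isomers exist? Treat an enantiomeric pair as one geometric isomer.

The six octahedral sites form three mutually perpendicular trans pairs.
Each phen is bidentate and must span two cis positions.
Working through the distinct placements yields 2 geometric isomers: NH3 trans; NH3 cis (chiral).

2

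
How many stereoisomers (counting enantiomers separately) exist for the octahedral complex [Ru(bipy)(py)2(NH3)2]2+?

Each bipy is bidentate and must span two cis positions.
Working through the distinct placements yields 3 geometric isomers: py cis, NH3 trans; py trans, NH3 cis; py cis, NH3 cis (chiral).
One of these lacks any improper symmetry element and so occurs as an enantiomeric pair, giving 3 + 1 = 4 stereoisomers in total.

4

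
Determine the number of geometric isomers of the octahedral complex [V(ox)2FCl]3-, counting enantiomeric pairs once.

2

The six octahedral sites form three mutually perpendicular trans pairs.
Each ox is bidentate and must span two cis positions.
There are 2 geometric isomers: F and Cl mutually trans; F and Cl mutually cis (chiral).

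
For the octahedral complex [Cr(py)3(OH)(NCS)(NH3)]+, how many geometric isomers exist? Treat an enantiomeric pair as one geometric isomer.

The six octahedral sites form three mutually perpendicular trans pairs.
Working through the distinct placements yields 4 geometric isomers: py mer (3 arrangements); py fac (chiral).

4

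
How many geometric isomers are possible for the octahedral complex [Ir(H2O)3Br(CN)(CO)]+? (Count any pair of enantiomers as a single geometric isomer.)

In an octahedral complex each vertex has one trans partner and four cis neighbours.
The distinct arrangements are (4 in all): H2O mer (3 arrangements); H2O fac (chiral).

4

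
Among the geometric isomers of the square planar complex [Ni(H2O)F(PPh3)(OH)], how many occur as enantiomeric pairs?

0

A square has two trans pairs of vertices; adjacent vertices are cis.
Systematic placement gives 3 geometric isomers: (F/OH trans, H2O/PPh3 trans); (F/PPh3 trans, H2O/OH trans); (F/H2O trans, OH/PPh3 trans).
Each arrangement has an internal mirror plane or centre of symmetry, so none is chiral.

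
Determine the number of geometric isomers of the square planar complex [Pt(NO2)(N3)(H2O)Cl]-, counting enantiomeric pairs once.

3

In a square planar complex each vertex has one trans partner and two cis neighbours.
There are 3 geometric isomers: (Cl/N3 trans, H2O/NO2 trans); (Cl/NO2 trans, H2O/N3 trans); (Cl/H2O trans, N3/NO2 trans).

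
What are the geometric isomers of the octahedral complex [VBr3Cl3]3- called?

fac and mer

In an octahedral complex each vertex has one trans partner and four cis neighbours.
Systematic placement gives 2 geometric isomers: Br mer; Br fac.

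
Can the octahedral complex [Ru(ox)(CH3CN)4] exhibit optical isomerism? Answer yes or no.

no

Each ox is bidentate and must span two cis positions.
Only one geometric arrangement is possible.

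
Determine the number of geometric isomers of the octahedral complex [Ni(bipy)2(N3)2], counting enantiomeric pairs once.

2

The six octahedral sites form three mutually perpendicular trans pairs.
Each bipy is bidentate and must span two cis positions.
The distinct arrangements are (2 in all): N3 trans; N3 cis (chiral).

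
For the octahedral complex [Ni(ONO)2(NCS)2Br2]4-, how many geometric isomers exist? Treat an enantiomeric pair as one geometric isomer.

5

An octahedron has six vertices in three trans pairs; every non-trans pair is cis.
The distinct arrangements are (5 in all): ONO trans, NCS trans, Br trans; ONO cis, NCS cis, Br trans; ONO trans, NCS cis, Br cis; ONO cis, NCS cis, Br cis (chiral); ONO cis, NCS trans, Br cis.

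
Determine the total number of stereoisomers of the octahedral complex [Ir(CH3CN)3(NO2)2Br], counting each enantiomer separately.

Systematic placement gives 3 geometric isomers: CH3CN mer, NO2 trans; CH3CN fac, NO2 cis; CH3CN mer, NO2 cis.
Each arrangement has an internal mirror plane or centre of symmetry, so none is chiral.

3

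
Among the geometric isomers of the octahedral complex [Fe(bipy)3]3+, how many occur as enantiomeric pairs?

The six octahedral sites form three mutually perpendicular trans pairs.
Each bipy is bidentate and must span two cis positions.
Only one geometric arrangement is possible; it has no improper symmetry element, so it exists as a pair of enantiomers (2 stereoisomers).

1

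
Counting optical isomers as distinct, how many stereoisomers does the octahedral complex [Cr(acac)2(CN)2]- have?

3

In an octahedral complex each vertex has one trans partner and four cis neighbours.
Each acac is bidentate and must span two cis positions.
The distinct arrangements are (2 in all): CN trans; CN cis (chiral).
One of these lacks any improper symmetry element and so occurs as an enantiomeric pair, giving 2 + 1 = 3 stereoisomers in total.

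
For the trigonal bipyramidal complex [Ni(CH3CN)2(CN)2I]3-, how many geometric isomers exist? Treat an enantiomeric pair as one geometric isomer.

Systematic enumeration (placing each ligand type in turn and discarding arrangements equivalent by rotation or reflection) gives 5 geometric isomers.

5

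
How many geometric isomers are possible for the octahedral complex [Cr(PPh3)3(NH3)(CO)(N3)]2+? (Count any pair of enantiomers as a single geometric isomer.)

There are 4 geometric isomers: PPh3 mer (3 arrangements); PPh3 fac (chiral).

4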